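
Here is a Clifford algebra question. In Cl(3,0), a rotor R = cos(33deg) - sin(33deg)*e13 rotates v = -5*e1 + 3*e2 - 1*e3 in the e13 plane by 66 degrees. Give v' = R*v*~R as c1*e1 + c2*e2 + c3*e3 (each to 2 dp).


Rotor R = cos(33deg) - sin(33deg)*e13
Rotation angle theta = 2 * 33 = 66 degrees in the e13 plane (e1 -> e3).
The component perpendicular to the plane (e2) is invariant: v'_2 = v2 = 3.00
cos(66deg) = 0.4067, sin(66deg) = 0.9135
v'_1 = v1*cos(theta) - v3*sin(theta) = -5*0.4067 - (-1)*0.9135 = -1.12
v'_3 = v1*sin(theta) + v3*cos(theta) = -5*0.9135 + (-1)*0.4067 = -4.97
v' = -1.12*e1 + 3.00*e2 - 4.97*e3


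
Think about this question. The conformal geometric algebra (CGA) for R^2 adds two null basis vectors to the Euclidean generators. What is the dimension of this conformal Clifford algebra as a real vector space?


The conformal model of R^2 uses Cl(3,1): the 2 Euclidean generators plus two extra orthogonal generators e+ (e+^2 = +1) and e- (e-^2 = -1), from which the null vectors e0, einf are built.
Number of generators m = 2 + 2 = 4.
dim Cl(p,q) = 2^m = 2^4 = 16


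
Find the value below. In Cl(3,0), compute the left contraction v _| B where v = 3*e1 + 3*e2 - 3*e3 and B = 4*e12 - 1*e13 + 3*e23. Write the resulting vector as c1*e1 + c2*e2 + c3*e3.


Left contraction v _| B = <vB>_1 (grade-1 part of the geometric product vB).
Using e1_|e12 = e2, e2_|e12 = -e1, e1_|e13 = e3, e3_|e13 = -e1, e2_|e23 = e3, e3_|e23 = -e2:
e1 coeff: -v2*b12 - v3*b13 = -(3)*(4) - (-3)*(-1) = -15
e2 coeff: v1*b12 - v3*b23 = (3)*(4) - (-3)*(3) = 21
e3 coeff: v1*b13 + v2*b23 = (3)*(-1) + (3)*(3) = 6
v _| B = -15*e1 + 21*e2 + 6*e3


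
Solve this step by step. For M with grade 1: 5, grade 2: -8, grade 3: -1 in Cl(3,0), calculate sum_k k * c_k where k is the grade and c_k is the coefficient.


Grade-weighted sum = sum of grade_k * coefficient_k
1*5 = 5
2*(-8) = -16
3*(-1) = -3
Total = 5 + (-16) + (-3) = -14


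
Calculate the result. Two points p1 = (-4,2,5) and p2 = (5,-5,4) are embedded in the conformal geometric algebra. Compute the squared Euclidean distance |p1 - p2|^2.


p1 - p2 = (-9, 7, 1)
|p1 - p2|^2 = (-9)^2 + 7^2 + 1^2
= 81 + 49 + 1
= 131


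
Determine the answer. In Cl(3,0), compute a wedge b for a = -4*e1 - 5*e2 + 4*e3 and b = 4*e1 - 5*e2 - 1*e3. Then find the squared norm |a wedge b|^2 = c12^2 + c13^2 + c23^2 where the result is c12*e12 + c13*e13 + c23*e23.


a wedge b = (a1*b2 - a2*b1)*e12 + (a1*b3 - a3*b1)*e13 + (a2*b3 - a3*b2)*e23
e12 coeff: (-4)*(-5) - (-5)*4 = 20 - (-20) = 40
e13 coeff: (-4)*(-1) - 4*4 = 4 - 16 = -12
e23 coeff: (-5)*(-1) - 4*(-5) = 5 - (-20) = 25
|a wedge b|^2 = 40^2 + (-12)^2 + 25^2
= 1600 + 144 + 625
= 2369


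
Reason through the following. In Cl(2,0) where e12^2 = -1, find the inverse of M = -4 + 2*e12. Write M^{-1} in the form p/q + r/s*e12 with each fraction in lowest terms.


M = -4 + 2*e12, where e12^2 = -1.
Since M commutes with its reverse ~M = a - b*e12, M * ~M = a^2 - b^2*e12^2 = a^2 + b^2.
So M^{-1} = ~M / (a^2 + b^2) = (a - b*e12)/(a^2 + b^2).
a^2 + b^2 = 16 + 4 = 20
Scalar part = -4/20 = -1/5
Bivector coeff = -2/20 = -1/10
M^{-1} = -1/5 - 1/10*e12


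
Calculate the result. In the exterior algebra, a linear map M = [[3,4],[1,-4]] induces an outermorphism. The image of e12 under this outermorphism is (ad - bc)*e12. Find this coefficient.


The outermorphism of a linear map f sends e1^e2 to f(e1)^f(e2).
f(e1) = 3*e1 + 1*e2
f(e2) = 4*e1 - 4*e2
f(e1) ^ f(e2) = (3*e1 + 1*e2) ^ (4*e1 - 4*e2)
= 3*(-4)*e12 + 1*4*e21
= (-12 - 4)*e12
= -16*e12
Coefficient = -16


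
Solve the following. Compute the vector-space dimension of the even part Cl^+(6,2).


Even subalgebra dimension = 2^(n-1)
n = 6 + 2 = 8
2^(8 - 1) = 2^7 = 128
Verification: sum of C(8,k) for even k = 1 + 28 + 70 + 28 + 1 = 128
Result = 128


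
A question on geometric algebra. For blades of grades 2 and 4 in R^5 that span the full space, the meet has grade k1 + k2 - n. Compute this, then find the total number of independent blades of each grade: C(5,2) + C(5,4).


Meet grade = grade(A) + grade(B) - n
= 2 + 4 - 5 = 1
C(5,2) = 10
C(5,4) = 5
dim_A + dim_B = 10 + 5 = 15


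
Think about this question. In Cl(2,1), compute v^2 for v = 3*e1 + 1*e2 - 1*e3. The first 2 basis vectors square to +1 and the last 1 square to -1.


v^2 = sum of c_i^2 * e_i^2
Positive signature terms (e_i^2 = +1): 3^2 + 1^2 = 10
Negative signature terms (e_j^2 = -1): (-1)^2 = 1
v^2 = 10 - 1 = 9


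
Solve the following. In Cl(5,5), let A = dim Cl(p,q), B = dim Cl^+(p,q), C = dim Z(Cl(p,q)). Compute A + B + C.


n = 5 + 5 = 10
Total dim = 2^10 = 1024
Even subalgebra dim = 2^9 = 512
n is even, so center dim = 1
Sum = 1024 + 512 + 1 = 1537


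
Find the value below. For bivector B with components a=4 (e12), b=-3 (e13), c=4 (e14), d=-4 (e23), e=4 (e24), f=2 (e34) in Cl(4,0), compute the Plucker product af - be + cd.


Plucker relation: af - be + cd
a*f = 4*2 = 8
b*e = (-3)*4 = -12
c*d = 4*(-4) = -16
af - be + cd = 8 - (-12) + (-16)
= 4


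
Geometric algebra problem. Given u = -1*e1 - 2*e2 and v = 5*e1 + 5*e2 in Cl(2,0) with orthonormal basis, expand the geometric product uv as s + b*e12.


Expand: (-1*e1 - 2*e2)(5*e1 + 5*e2)
= (-1)*5*e1e1 + (-1)*5*e1e2 + (-2)*5*e2e1 + (-2)*5*e2e2
Using e1^2 = e2^2 = 1, e2e1 = -e1e2:
Scalar part s = (-1)*5 + (-2)*5 = -5 + (-10) = -15
Bivector part b = (-1)*5 - (-2)*5 = -5 - (-10) = 5
uv = -15 + 5*e12


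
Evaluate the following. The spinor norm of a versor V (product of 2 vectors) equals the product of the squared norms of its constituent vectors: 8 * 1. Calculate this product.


Spinor norm N(V) = |v1|^2 * |v2|^2 * ... * |v2|^2
= 8 * 1
Running product: 8, 8
N(V) = 8


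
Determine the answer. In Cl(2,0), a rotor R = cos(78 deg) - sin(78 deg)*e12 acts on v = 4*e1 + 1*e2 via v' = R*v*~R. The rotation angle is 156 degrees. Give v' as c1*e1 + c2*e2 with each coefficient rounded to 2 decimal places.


Rotor R = cos(78deg) - sin(78deg)*e12
Rotation angle theta = 2 * 78 = 156 degrees
v' = R*v*~R rotates v by theta.
cos(156deg) = -0.9135, sin(156deg) = 0.4067
v'_1 = 4*cos(156deg) - 1*sin(156deg)
= 4*(-0.9135) - 1*0.4067
= -4.06
v'_2 = 4*sin(156deg) + 1*cos(156deg)
= 4*0.4067 + 1*(-0.9135)
= 0.71
v' = -4.06*e1 + 0.71*e2


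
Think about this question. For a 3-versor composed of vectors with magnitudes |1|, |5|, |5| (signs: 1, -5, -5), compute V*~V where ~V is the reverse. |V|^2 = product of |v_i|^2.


Each vector v_i has |v_i|^2 = s_i^2
Squared scales: 1^2 = 1, (-5)^2 = 25, (-5)^2 = 25
|V|^2 = 1 * 25 * 25
= 625


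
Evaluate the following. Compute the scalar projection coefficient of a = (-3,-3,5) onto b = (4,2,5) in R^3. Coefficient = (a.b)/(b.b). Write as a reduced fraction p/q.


Projection coefficient = (a . b) / (b . b)
a . b = (-3)*4 + (-3)*2 + 5*5
= -12 + (-6) + 25 = 7
b . b = 4^2 + 2^2 + 5^2
= 16 + 4 + 25 = 45
Coefficient = 7/45
In lowest terms: 7/45


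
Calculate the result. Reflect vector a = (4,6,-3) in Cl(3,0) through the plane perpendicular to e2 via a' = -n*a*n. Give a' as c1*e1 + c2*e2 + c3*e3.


Reflection formula: a' = -n*a*n, with n = e2 (unit vector, n^2 = 1).
For reflection through hyperplane perp to e2:
The component along e2 flips sign, others stay.
a = (4, 6, -3)
a' = (4, -6, -3)
a' = 4*e1 - 6*e2 - 3*e3


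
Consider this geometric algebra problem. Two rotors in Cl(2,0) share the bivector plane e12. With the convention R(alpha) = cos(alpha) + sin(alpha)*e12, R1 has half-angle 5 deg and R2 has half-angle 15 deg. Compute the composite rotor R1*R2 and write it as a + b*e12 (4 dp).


Same-plane rotors commute and their half-angles add:
R1*R2 = cos(a1 + a2) + sin(a1 + a2)*e12.
a1 + a2 = 5 + 15 = 20 deg
cos(20 deg) = 0.9397
sin(20 deg) = 0.3420
R1*R2 = 0.9397 + 0.3420*e12


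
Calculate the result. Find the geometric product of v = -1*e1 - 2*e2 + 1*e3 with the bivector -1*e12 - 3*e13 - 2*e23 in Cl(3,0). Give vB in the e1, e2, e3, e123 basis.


vB has grade-1 (vector) and grade-3 (trivector) parts: vB = (v _| B) + (v ^ B).
Vector part <vB>_1:
  e1: -v2*b12 - v3*b13 = -(-2)*(-1) - (1)*(-3) = 1
  e2: v1*b12 - v3*b23 = (-1)*(-1) - (1)*(-2) = 3
  e3: v1*b13 + v2*b23 = (-1)*(-3) + (-2)*(-2) = 7
Trivector part <vB>_3:
  e123: v1*b23 - v2*b13 + v3*b12 = (-1)*(-2) - (-2)*(-3) + (1)*(-1) = -5
vB = 1*e1 + 3*e2 + 7*e3 - 5*e123


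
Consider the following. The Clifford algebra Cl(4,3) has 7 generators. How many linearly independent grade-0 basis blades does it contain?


Number of grade-k basis blades in Cl(p,q) with n = p + q is C(n, k).
n = 4 + 3 = 7
C(7, 0) = 7! / (0! * 7!)
= 5040 / (1 * 5040)
= 1


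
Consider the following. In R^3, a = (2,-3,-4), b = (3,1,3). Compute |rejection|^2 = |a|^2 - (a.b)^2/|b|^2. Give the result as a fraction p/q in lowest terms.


|a|^2 = 2^2 + (-3)^2 + (-4)^2 = 29
|b|^2 = 3^2 + 1^2 + 3^2 = 19
a . b = 2*3 + (-3)*1 + (-4)*3 = -9
(a.b)^2 = (-9)^2 = 81
|rej|^2 = 29 - 81/19
= (551 - 81)/19
= 470/19
In lowest terms: 470/19


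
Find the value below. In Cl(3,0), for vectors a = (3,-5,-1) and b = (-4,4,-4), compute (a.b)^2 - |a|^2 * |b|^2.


a . b = 3*(-4) + (-5)*4 + (-1)*(-4)
= -12 + (-20) + 4 = -28
|a|^2 = 3^2 + (-5)^2 + (-1)^2 = 35
|b|^2 = (-4)^2 + 4^2 + (-4)^2 = 48
(a.b)^2 = (-28)^2 = 784
|a|^2 * |b|^2 = 35 * 48 = 1680
Result = 784 - 1680 = -896


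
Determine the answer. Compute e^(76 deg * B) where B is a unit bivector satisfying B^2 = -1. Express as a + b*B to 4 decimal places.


For a unit bivector B with B^2 = -1, the exponential series gives
e^(theta*B) = cos(theta) + sin(theta)*B (the GA analogue of Euler's formula).
theta = 76 degrees = 1.32645 rad
cos(76 deg) = 0.2419
sin(76 deg) = 0.9703
exp(theta*B) = 0.2419 + 0.9703*B


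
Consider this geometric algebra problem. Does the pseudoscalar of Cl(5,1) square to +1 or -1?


The pseudoscalar I = e1...e_n (product of all n generators) of Cl(p,q) satisfies I^2 = (-1)^(q + n(n-1)/2).
p = 5, q = 1, n = p + q = 6
n(n-1)/2 = 6 * 5 / 2 = 15
Exponent = q + n(n-1)/2 = 1 + 15 = 16
I^2 = (-1)^16 = +1


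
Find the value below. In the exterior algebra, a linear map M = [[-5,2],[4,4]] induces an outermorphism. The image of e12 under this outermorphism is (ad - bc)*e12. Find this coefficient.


The outermorphism of a linear map f sends e1^e2 to f(e1)^f(e2).
f(e1) = -5*e1 + 4*e2
f(e2) = 2*e1 + 4*e2
f(e1) ^ f(e2) = (-5*e1 + 4*e2) ^ (2*e1 + 4*e2)
= (-5)*4*e12 + 4*2*e21
= (-20 - 8)*e12
= -28*e12
Coefficient = -28


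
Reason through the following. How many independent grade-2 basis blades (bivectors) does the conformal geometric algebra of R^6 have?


The conformal model of R^6 uses Cl(7,1) with m = 6 + 2 = 8 generators.
Number of grade-2 blades = C(m, 2) = C(8, 2)
= 8*7/2 = 28


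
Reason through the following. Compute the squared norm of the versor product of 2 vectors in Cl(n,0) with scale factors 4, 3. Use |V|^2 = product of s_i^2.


Each vector v_i has |v_i|^2 = s_i^2
Squared scales: 4^2 = 16, 3^2 = 9
|V|^2 = 16 * 9
= 144


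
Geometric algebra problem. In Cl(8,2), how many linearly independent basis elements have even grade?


Even subalgebra dimension = 2^(n-1)
n = 8 + 2 = 10
2^(10 - 1) = 2^9 = 512
Verification: sum of C(10,k) for even k = 1 + 45 + 210 + 210 + 45 + 1 = 512
Result = 512


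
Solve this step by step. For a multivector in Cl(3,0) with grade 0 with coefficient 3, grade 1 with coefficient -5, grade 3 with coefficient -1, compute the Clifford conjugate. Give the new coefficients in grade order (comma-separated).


Clifford conjugate sign for grade k: (-1)^(k(k+1)/2)
Grade 0: (-1)^(0*1/2) = (-1)^0 = 1, coeff 3 -> 3
Grade 1: (-1)^(1*2/2) = (-1)^1 = -1, coeff -5 -> 5
Grade 3: (-1)^(3*4/2) = (-1)^6 = 1, coeff -1 -> -1
Conjugated coefficients: 3, 5, -1


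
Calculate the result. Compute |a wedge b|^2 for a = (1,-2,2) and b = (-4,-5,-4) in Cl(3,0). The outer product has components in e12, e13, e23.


a wedge b = (a1*b2 - a2*b1)*e12 + (a1*b3 - a3*b1)*e13 + (a2*b3 - a3*b2)*e23
e12 coeff: 1*(-5) - (-2)*(-4) = -5 - 8 = -13
e13 coeff: 1*(-4) - 2*(-4) = -4 - (-8) = 4
e23 coeff: (-2)*(-4) - 2*(-5) = 8 - (-10) = 18
|a wedge b|^2 = (-13)^2 + 4^2 + 18^2
= 169 + 16 + 324
= 509


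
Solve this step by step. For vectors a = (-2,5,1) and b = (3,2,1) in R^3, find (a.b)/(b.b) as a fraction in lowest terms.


Projection coefficient = (a . b) / (b . b)
a . b = (-2)*3 + 5*2 + 1*1
= -6 + 10 + 1 = 5
b . b = 3^2 + 2^2 + 1^2
= 9 + 4 + 1 = 14
Coefficient = 5/14
In lowest terms: 5/14


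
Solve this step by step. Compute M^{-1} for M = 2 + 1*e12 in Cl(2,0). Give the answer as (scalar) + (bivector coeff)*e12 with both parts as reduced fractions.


M = 2 + 1*e12, where e12^2 = -1.
Since M commutes with its reverse ~M = a - b*e12, M * ~M = a^2 - b^2*e12^2 = a^2 + b^2.
So M^{-1} = ~M / (a^2 + b^2) = (a - b*e12)/(a^2 + b^2).
a^2 + b^2 = 4 + 1 = 5
Scalar part = 2/5 = 2/5
Bivector coeff = -1/5 = -1/5
M^{-1} = 2/5 - 1/5*e12


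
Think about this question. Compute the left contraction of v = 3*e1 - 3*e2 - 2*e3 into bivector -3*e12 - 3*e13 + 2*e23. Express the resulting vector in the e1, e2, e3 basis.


Left contraction v _| B = <vB>_1 (grade-1 part of the geometric product vB).
Using e1_|e12 = e2, e2_|e12 = -e1, e1_|e13 = e3, e3_|e13 = -e1, e2_|e23 = e3, e3_|e23 = -e2:
e1 coeff: -v2*b12 - v3*b13 = -(-3)*(-3) - (-2)*(-3) = -15
e2 coeff: v1*b12 - v3*b23 = (3)*(-3) - (-2)*(2) = -5
e3 coeff: v1*b13 + v2*b23 = (3)*(-3) + (-3)*(2) = -15
v _| B = -15*e1 - 5*e2 - 15*e3


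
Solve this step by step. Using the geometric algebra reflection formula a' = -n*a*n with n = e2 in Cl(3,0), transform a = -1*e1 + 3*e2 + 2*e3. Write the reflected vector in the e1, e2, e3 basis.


Reflection formula: a' = -n*a*n, with n = e2 (unit vector, n^2 = 1).
For reflection through hyperplane perp to e2:
The component along e2 flips sign, others stay.
a = (-1, 3, 2)
a' = (-1, -3, 2)
a' = -1*e1 - 3*e2 + 2*e3


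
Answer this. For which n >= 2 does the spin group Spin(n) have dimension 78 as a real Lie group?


dim Spin(n) = dim so(n) = n(n-1)/2.
Solve n(n-1)/2 = 78, i.e. n^2 - n - 156 = 0.
Discriminant = 1 + 8*78 = 625
n = (1 + sqrt(625))/2 = (1 + 25)/2 = 13


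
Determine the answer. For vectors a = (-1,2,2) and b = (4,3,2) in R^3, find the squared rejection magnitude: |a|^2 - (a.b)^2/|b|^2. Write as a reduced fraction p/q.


|a|^2 = (-1)^2 + 2^2 + 2^2 = 9
|b|^2 = 4^2 + 3^2 + 2^2 = 29
a . b = (-1)*4 + 2*3 + 2*2 = 6
(a.b)^2 = 6^2 = 36
|rej|^2 = 9 - 36/29
= (261 - 36)/29
= 225/29
In lowest terms: 225/29


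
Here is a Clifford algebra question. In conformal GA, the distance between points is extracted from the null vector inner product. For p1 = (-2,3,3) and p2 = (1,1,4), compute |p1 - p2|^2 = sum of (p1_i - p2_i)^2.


p1 - p2 = (-3, 2, -1)
|p1 - p2|^2 = (-3)^2 + 2^2 + (-1)^2
= 9 + 4 + 1
= 14


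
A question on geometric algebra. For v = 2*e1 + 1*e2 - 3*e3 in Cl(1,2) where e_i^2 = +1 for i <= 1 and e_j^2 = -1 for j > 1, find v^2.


v^2 = sum of c_i^2 * e_i^2
Positive signature terms (e_i^2 = +1): 2^2 = 4
Negative signature terms (e_j^2 = -1): 1^2 + (-3)^2 = 10
v^2 = 4 - 10 = -6


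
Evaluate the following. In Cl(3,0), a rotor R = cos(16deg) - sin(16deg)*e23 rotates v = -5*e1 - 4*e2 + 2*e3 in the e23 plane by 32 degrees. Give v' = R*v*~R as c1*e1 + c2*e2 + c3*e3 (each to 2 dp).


Rotor R = cos(16deg) - sin(16deg)*e23
Rotation angle theta = 2 * 16 = 32 degrees in the e23 plane (e2 -> e3).
The component perpendicular to the plane (e1) is invariant: v'_1 = v1 = -5.00
cos(32deg) = 0.8480, sin(32deg) = 0.5299
v'_2 = v2*cos(theta) - v3*sin(theta) = -4*0.8480 - 2*0.5299 = -4.45
v'_3 = v2*sin(theta) + v3*cos(theta) = -4*0.5299 + 2*0.8480 = -0.42
v' = -5.00*e1 - 4.45*e2 - 0.42*e3


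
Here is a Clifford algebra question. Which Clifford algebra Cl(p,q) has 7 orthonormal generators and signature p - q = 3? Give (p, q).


We need p + q = 7 and p - q = 3.
Adding: 2p = 7 + 3 = 10, so p = 5.
Then q = 7 - 5 = 2.
(p, q) = (5, 2)


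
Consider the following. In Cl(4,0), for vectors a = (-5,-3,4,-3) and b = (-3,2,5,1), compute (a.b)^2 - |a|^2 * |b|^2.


a . b = (-5)*(-3) + (-3)*2 + 4*5 + (-3)*1
= 15 + (-6) + 20 + (-3) = 26
|a|^2 = (-5)^2 + (-3)^2 + 4^2 + (-3)^2 = 59
|b|^2 = (-3)^2 + 2^2 + 5^2 + 1^2 = 39
(a.b)^2 = 26^2 = 676
|a|^2 * |b|^2 = 59 * 39 = 2301
Result = 676 - 2301 = -1625


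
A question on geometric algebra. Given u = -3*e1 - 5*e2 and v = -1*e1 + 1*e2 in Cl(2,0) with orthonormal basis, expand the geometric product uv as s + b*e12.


Expand: (-3*e1 - 5*e2)(-1*e1 + 1*e2)
= (-3)*(-1)*e1e1 + (-3)*1*e1e2 + (-5)*(-1)*e2e1 + (-5)*1*e2e2
Using e1^2 = e2^2 = 1, e2e1 = -e1e2:
Scalar part s = (-3)*(-1) + (-5)*1 = 3 + (-5) = -2
Bivector part b = (-3)*1 - (-5)*(-1) = -3 - 5 = -8
uv = -2 - 8*e12


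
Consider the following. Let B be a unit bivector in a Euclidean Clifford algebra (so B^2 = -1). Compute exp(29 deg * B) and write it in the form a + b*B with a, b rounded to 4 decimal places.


For a unit bivector B with B^2 = -1, the exponential series gives
e^(theta*B) = cos(theta) + sin(theta)*B (the GA analogue of Euler's formula).
theta = 29 degrees = 0.506145 rad
cos(29 deg) = 0.8746
sin(29 deg) = 0.4848
exp(theta*B) = 0.8746 + 0.4848*B


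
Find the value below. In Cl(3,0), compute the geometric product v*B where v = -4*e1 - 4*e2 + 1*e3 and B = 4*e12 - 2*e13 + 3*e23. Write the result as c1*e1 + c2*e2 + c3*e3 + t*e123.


vB has grade-1 (vector) and grade-3 (trivector) parts: vB = (v _| B) + (v ^ B).
Vector part <vB>_1:
  e1: -v2*b12 - v3*b13 = -(-4)*(4) - (1)*(-2) = 18
  e2: v1*b12 - v3*b23 = (-4)*(4) - (1)*(3) = -19
  e3: v1*b13 + v2*b23 = (-4)*(-2) + (-4)*(3) = -4
Trivector part <vB>_3:
  e123: v1*b23 - v2*b13 + v3*b12 = (-4)*(3) - (-4)*(-2) + (1)*(4) = -16
vB = 18*e1 - 19*e2 - 4*e3 - 16*e123


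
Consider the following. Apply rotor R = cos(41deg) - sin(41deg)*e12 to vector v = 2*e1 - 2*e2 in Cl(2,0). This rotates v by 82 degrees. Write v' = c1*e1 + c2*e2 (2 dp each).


Rotor R = cos(41deg) - sin(41deg)*e12
Rotation angle theta = 2 * 41 = 82 degrees
v' = R*v*~R rotates v by theta.
cos(82deg) = 0.1392, sin(82deg) = 0.9903
v'_1 = 2*cos(82deg) - (-2)*sin(82deg)
= 2*0.1392 - (-2)*0.9903
= 2.26
v'_2 = 2*sin(82deg) + (-2)*cos(82deg)
= 2*0.9903 + (-2)*0.1392
= 1.70
v' = 2.26*e1 + 1.70*e2


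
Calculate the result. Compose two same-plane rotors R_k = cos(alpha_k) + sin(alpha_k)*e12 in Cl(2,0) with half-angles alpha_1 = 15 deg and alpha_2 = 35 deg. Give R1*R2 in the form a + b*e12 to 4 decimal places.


Same-plane rotors commute and their half-angles add:
R1*R2 = cos(a1 + a2) + sin(a1 + a2)*e12.
a1 + a2 = 15 + 35 = 50 deg
cos(50 deg) = 0.6428
sin(50 deg) = 0.7660
R1*R2 = 0.6428 + 0.7660*e12


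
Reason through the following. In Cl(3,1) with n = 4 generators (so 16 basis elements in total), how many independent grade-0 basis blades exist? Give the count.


Number of grade-k basis blades in Cl(p,q) with n = p + q is C(n, k).
n = 3 + 1 = 4
C(4, 0) = 4! / (0! * 4!)
= 24 / (1 * 24)
= 1


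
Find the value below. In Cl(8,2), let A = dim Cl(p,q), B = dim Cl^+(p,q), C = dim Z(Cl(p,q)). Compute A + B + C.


n = 8 + 2 = 10
Total dim = 2^10 = 1024
Even subalgebra dim = 2^9 = 512
n is even, so center dim = 1
Sum = 1024 + 512 + 1 = 1537


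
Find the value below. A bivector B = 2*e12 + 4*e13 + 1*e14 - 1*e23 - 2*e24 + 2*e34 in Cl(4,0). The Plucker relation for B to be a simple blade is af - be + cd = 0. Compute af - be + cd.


Plucker relation: af - be + cd
a*f = 2*2 = 4
b*e = 4*(-2) = -8
c*d = 1*(-1) = -1
af - be + cd = 4 - (-8) + (-1)
= 11


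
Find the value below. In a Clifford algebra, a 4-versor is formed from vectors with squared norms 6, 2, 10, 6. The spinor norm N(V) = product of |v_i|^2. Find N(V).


Spinor norm N(V) = |v1|^2 * |v2|^2 * ... * |v4|^2
= 6 * 2 * 10 * 6
Running product: 6, 12, 120, 720
N(V) = 720


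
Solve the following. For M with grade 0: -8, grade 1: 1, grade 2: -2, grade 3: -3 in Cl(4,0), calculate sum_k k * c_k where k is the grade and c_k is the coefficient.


Grade-weighted sum = sum of grade_k * coefficient_k
0*(-8) = 0
1*1 = 1
2*(-2) = -4
3*(-3) = -9
Total = 0 + 1 + (-4) + (-9) = -12


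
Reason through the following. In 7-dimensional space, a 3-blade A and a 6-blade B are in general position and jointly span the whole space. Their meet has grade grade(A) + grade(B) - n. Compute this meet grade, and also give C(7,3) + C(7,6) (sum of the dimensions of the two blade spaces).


Meet grade = grade(A) + grade(B) - n
= 3 + 6 - 7 = 2
C(7,3) = 35
C(7,6) = 7
dim_A + dim_B = 35 + 7 = 42


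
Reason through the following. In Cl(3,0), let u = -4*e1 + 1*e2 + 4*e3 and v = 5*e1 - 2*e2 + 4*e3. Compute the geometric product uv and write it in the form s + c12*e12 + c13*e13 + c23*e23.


In Cl(3,0): e_i^2 = 1, e_ie_j = -e_je_i for i != j.
Scalar part = u . v = (-4)*5 + 1*(-2) + 4*4
= -20 + (-2) + 16 = -6
e12 coeff = (-4)*(-2) - 1*5 = 8 - 5 = 3
e13 coeff = (-4)*4 - 4*5 = -16 - 20 = -36
e23 coeff = 1*4 - 4*(-2) = 4 - (-8) = 12
uv = -6 + 3*e12 - 36*e13 + 12*e23


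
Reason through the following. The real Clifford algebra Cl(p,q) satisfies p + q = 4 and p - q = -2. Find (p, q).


We need p + q = 4 and p - q = -2.
Adding: 2p = 4 + (-2) = 2, so p = 1.
Then q = 4 - 1 = 3.
(p, q) = (1, 3)


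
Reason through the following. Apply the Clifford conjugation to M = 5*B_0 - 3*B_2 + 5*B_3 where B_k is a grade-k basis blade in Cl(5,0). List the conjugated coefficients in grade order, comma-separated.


Clifford conjugate sign for grade k: (-1)^(k(k+1)/2)
Grade 0: (-1)^(0*1/2) = (-1)^0 = 1, coeff 5 -> 5
Grade 2: (-1)^(2*3/2) = (-1)^3 = -1, coeff -3 -> 3
Grade 3: (-1)^(3*4/2) = (-1)^6 = 1, coeff 5 -> 5
Conjugated coefficients: 5, 3, 5


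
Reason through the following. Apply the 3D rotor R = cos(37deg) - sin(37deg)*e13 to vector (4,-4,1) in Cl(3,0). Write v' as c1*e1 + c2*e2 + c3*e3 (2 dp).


Rotor R = cos(37deg) - sin(37deg)*e13
Rotation angle theta = 2 * 37 = 74 degrees in the e13 plane (e1 -> e3).
The component perpendicular to the plane (e2) is invariant: v'_2 = v2 = -4.00
cos(74deg) = 0.2756, sin(74deg) = 0.9613
v'_1 = v1*cos(theta) - v3*sin(theta) = 4*0.2756 - 1*0.9613 = 0.14
v'_3 = v1*sin(theta) + v3*cos(theta) = 4*0.9613 + 1*0.2756 = 4.12
v' = 0.14*e1 - 4.00*e2 + 4.12*e3


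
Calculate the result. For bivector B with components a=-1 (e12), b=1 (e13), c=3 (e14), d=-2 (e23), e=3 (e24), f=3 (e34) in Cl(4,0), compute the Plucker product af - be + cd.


Plucker relation: af - be + cd
a*f = (-1)*3 = -3
b*e = 1*3 = 3
c*d = 3*(-2) = -6
af - be + cd = -3 - 3 + (-6)
= -12


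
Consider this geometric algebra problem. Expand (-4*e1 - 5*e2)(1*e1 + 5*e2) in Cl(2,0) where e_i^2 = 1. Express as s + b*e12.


Expand: (-4*e1 - 5*e2)(1*e1 + 5*e2)
= (-4)*1*e1e1 + (-4)*5*e1e2 + (-5)*1*e2e1 + (-5)*5*e2e2
Using e1^2 = e2^2 = 1, e2e1 = -e1e2:
Scalar part s = (-4)*1 + (-5)*5 = -4 + (-25) = -29
Bivector part b = (-4)*5 - (-5)*1 = -20 - (-5) = -15
uv = -29 - 15*e12


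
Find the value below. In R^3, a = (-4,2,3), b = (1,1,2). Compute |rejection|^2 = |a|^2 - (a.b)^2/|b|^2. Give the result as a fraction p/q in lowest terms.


|a|^2 = (-4)^2 + 2^2 + 3^2 = 29
|b|^2 = 1^2 + 1^2 + 2^2 = 6
a . b = (-4)*1 + 2*1 + 3*2 = 4
(a.b)^2 = 4^2 = 16
|rej|^2 = 29 - 16/6
= (174 - 16)/6
= 158/6
In lowest terms: 79/3


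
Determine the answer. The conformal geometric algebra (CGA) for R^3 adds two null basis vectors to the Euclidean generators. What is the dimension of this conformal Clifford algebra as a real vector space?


The conformal model of R^3 uses Cl(4,1): the 3 Euclidean generators plus two extra orthogonal generators e+ (e+^2 = +1) and e- (e-^2 = -1), from which the null vectors e0, einf are built.
Number of generators m = 3 + 2 = 5.
dim Cl(p,q) = 2^m = 2^5 = 32


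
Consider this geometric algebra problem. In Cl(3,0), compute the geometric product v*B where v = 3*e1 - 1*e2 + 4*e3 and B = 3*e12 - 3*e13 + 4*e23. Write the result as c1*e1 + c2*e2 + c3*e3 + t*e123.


vB has grade-1 (vector) and grade-3 (trivector) parts: vB = (v _| B) + (v ^ B).
Vector part <vB>_1:
  e1: -v2*b12 - v3*b13 = -(-1)*(3) - (4)*(-3) = 15
  e2: v1*b12 - v3*b23 = (3)*(3) - (4)*(4) = -7
  e3: v1*b13 + v2*b23 = (3)*(-3) + (-1)*(4) = -13
Trivector part <vB>_3:
  e123: v1*b23 - v2*b13 + v3*b12 = (3)*(4) - (-1)*(-3) + (4)*(3) = 21
vB = 15*e1 - 7*e2 - 13*e3 + 21*e123


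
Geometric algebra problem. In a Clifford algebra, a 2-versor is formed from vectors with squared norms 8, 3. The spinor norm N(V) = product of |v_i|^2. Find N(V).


Spinor norm N(V) = |v1|^2 * |v2|^2 * ... * |v2|^2
= 8 * 3
Running product: 8, 24
N(V) = 24


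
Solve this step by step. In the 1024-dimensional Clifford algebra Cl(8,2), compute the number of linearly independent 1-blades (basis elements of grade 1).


Number of grade-k basis blades in Cl(p,q) with n = p + q is C(n, k).
n = 8 + 2 = 10
C(10, 1) = 10! / (1! * 9!)
= 3628800 / (1 * 362880)
= 10


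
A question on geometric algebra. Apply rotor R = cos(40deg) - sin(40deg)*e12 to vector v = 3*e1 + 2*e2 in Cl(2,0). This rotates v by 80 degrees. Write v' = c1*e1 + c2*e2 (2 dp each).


Rotor R = cos(40deg) - sin(40deg)*e12
Rotation angle theta = 2 * 40 = 80 degrees
v' = R*v*~R rotates v by theta.
cos(80deg) = 0.1736, sin(80deg) = 0.9848
v'_1 = 3*cos(80deg) - 2*sin(80deg)
= 3*0.1736 - 2*0.9848
= -1.45
v'_2 = 3*sin(80deg) + 2*cos(80deg)
= 3*0.9848 + 2*0.1736
= 3.30
v' = -1.45*e1 + 3.30*e2


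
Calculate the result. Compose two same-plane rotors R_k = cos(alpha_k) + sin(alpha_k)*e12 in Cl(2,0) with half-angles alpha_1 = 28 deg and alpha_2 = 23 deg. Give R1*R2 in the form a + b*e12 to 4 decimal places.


Same-plane rotors commute and their half-angles add:
R1*R2 = cos(a1 + a2) + sin(a1 + a2)*e12.
a1 + a2 = 28 + 23 = 51 deg
cos(51 deg) = 0.6293
sin(51 deg) = 0.7771
R1*R2 = 0.6293 + 0.7771*e12


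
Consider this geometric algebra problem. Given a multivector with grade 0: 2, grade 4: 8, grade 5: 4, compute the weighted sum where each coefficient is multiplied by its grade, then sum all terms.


Grade-weighted sum = sum of grade_k * coefficient_k
0*2 = 0
4*8 = 32
5*4 = 20
Total = 0 + 32 + 20 = 52


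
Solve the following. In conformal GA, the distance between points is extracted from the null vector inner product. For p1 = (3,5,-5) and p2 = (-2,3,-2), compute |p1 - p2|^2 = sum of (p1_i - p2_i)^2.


p1 - p2 = (5, 2, -3)
|p1 - p2|^2 = 5^2 + 2^2 + (-3)^2
= 25 + 4 + 9
= 38


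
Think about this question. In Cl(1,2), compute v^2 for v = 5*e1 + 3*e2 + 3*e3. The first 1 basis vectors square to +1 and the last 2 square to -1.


v^2 = sum of c_i^2 * e_i^2
Positive signature terms (e_i^2 = +1): 5^2 = 25
Negative signature terms (e_j^2 = -1): 3^2 + 3^2 = 18
v^2 = 25 - 18 = 7


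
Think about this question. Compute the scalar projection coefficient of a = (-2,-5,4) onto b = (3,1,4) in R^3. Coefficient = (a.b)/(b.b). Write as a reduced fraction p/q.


Projection coefficient = (a . b) / (b . b)
a . b = (-2)*3 + (-5)*1 + 4*4
= -6 + (-5) + 16 = 5
b . b = 3^2 + 1^2 + 4^2
= 9 + 1 + 16 = 26
Coefficient = 5/26
In lowest terms: 5/26


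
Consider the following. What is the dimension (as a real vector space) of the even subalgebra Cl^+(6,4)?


Even subalgebra dimension = 2^(n-1)
n = 6 + 4 = 10
2^(10 - 1) = 2^9 = 512
Verification: sum of C(10,k) for even k = 1 + 45 + 210 + 210 + 45 + 1 = 512
Result = 512


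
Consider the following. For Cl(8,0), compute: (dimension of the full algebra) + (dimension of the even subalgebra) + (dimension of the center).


n = 8 + 0 = 8
Total dim = 2^8 = 256
Even subalgebra dim = 2^7 = 128
n is even, so center dim = 1
Sum = 256 + 128 + 1 = 385


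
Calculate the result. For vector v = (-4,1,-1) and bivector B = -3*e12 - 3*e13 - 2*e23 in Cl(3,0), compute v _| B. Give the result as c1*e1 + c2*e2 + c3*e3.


Left contraction v _| B = <vB>_1 (grade-1 part of the geometric product vB).
Using e1_|e12 = e2, e2_|e12 = -e1, e1_|e13 = e3, e3_|e13 = -e1, e2_|e23 = e3, e3_|e23 = -e2:
e1 coeff: -v2*b12 - v3*b13 = -(1)*(-3) - (-1)*(-3) = 0
e2 coeff: v1*b12 - v3*b23 = (-4)*(-3) - (-1)*(-2) = 10
e3 coeff: v1*b13 + v2*b23 = (-4)*(-3) + (1)*(-2) = 10
v _| B = 0*e1 + 10*e2 + 10*e3


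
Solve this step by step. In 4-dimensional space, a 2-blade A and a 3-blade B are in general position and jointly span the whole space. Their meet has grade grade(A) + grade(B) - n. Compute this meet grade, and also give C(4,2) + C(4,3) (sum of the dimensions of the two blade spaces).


Meet grade = grade(A) + grade(B) - n
= 2 + 3 - 4 = 1
C(4,2) = 6
C(4,3) = 4
dim_A + dim_B = 6 + 4 = 10


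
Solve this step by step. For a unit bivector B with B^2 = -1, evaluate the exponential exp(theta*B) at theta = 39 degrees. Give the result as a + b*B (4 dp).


For a unit bivector B with B^2 = -1, the exponential series gives
e^(theta*B) = cos(theta) + sin(theta)*B (the GA analogue of Euler's formula).
theta = 39 degrees = 0.680678 rad
cos(39 deg) = 0.7771
sin(39 deg) = 0.6293
exp(theta*B) = 0.7771 + 0.6293*B


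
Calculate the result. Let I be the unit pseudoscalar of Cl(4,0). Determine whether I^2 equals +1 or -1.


The pseudoscalar I = e1...e_n (product of all n generators) of Cl(p,q) satisfies I^2 = (-1)^(q + n(n-1)/2).
p = 4, q = 0, n = p + q = 4
n(n-1)/2 = 4 * 3 / 2 = 6
Exponent = q + n(n-1)/2 = 0 + 6 = 6
I^2 = (-1)^6 = +1


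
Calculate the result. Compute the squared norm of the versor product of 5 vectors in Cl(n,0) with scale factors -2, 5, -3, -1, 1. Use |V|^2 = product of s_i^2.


Each vector v_i has |v_i|^2 = s_i^2
Squared scales: (-2)^2 = 4, 5^2 = 25, (-3)^2 = 9, (-1)^2 = 1, 1^2 = 1
|V|^2 = 4 * 25 * 9 * 1 * 1
= 900


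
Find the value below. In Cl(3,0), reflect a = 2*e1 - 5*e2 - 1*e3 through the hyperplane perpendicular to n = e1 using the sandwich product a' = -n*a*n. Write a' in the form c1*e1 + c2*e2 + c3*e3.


Reflection formula: a' = -n*a*n, with n = e1 (unit vector, n^2 = 1).
For reflection through hyperplane perp to e1:
The component along e1 flips sign, others stay.
a = (2, -5, -1)
a' = (-2, -5, -1)
a' = -2*e1 - 5*e2 - 1*e3


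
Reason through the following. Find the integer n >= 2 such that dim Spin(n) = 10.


dim Spin(n) = dim so(n) = n(n-1)/2.
Solve n(n-1)/2 = 10, i.e. n^2 - n - 20 = 0.
Discriminant = 1 + 8*10 = 81
n = (1 + sqrt(81))/2 = (1 + 9)/2 = 5


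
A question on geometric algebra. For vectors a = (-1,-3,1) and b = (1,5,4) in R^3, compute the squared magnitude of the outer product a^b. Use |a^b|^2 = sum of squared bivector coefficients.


a wedge b = (a1*b2 - a2*b1)*e12 + (a1*b3 - a3*b1)*e13 + (a2*b3 - a3*b2)*e23
e12 coeff: (-1)*5 - (-3)*1 = -5 - (-3) = -2
e13 coeff: (-1)*4 - 1*1 = -4 - 1 = -5
e23 coeff: (-3)*4 - 1*5 = -12 - 5 = -17
|a wedge b|^2 = (-2)^2 + (-5)^2 + (-17)^2
= 4 + 25 + 289
= 318


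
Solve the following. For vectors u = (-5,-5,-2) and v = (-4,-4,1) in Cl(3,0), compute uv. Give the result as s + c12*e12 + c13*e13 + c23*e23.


In Cl(3,0): e_i^2 = 1, e_ie_j = -e_je_i for i != j.
Scalar part = u . v = (-5)*(-4) + (-5)*(-4) + (-2)*1
= 20 + 20 + (-2) = 38
e12 coeff = (-5)*(-4) - (-5)*(-4) = 20 - 20 = 0
e13 coeff = (-5)*1 - (-2)*(-4) = -5 - 8 = -13
e23 coeff = (-5)*1 - (-2)*(-4) = -5 - 8 = -13
uv = 38 + 0*e12 - 13*e13 - 13*e23


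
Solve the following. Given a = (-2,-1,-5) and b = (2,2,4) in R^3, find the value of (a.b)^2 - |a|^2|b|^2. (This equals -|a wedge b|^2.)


a . b = (-2)*2 + (-1)*2 + (-5)*4
= -4 + (-2) + (-20) = -26
|a|^2 = (-2)^2 + (-1)^2 + (-5)^2 = 30
|b|^2 = 2^2 + 2^2 + 4^2 = 24
(a.b)^2 = (-26)^2 = 676
|a|^2 * |b|^2 = 30 * 24 = 720
Result = 676 - 720 = -44


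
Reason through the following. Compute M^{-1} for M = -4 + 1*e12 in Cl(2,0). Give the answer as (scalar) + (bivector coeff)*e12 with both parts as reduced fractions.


M = -4 + 1*e12, where e12^2 = -1.
Since M commutes with its reverse ~M = a - b*e12, M * ~M = a^2 - b^2*e12^2 = a^2 + b^2.
So M^{-1} = ~M / (a^2 + b^2) = (a - b*e12)/(a^2 + b^2).
a^2 + b^2 = 16 + 1 = 17
Scalar part = -4/17 = -4/17
Bivector coeff = -1/17 = -1/17
M^{-1} = -4/17 - 1/17*e12


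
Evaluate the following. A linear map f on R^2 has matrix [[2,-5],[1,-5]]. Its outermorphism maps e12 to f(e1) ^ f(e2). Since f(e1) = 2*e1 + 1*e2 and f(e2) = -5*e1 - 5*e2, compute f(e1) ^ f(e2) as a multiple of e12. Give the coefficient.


The outermorphism of a linear map f sends e1^e2 to f(e1)^f(e2).
f(e1) = 2*e1 + 1*e2
f(e2) = -5*e1 - 5*e2
f(e1) ^ f(e2) = (2*e1 + 1*e2) ^ (-5*e1 - 5*e2)
= 2*(-5)*e12 + 1*(-5)*e21
= (-10 - (-5))*e12
= -5*e12
Coefficient = -5


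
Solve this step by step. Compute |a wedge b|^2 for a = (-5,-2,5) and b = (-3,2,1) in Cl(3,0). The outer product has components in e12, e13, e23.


a wedge b = (a1*b2 - a2*b1)*e12 + (a1*b3 - a3*b1)*e13 + (a2*b3 - a3*b2)*e23
e12 coeff: (-5)*2 - (-2)*(-3) = -10 - 6 = -16
e13 coeff: (-5)*1 - 5*(-3) = -5 - (-15) = 10
e23 coeff: (-2)*1 - 5*2 = -2 - 10 = -12
|a wedge b|^2 = (-16)^2 + 10^2 + (-12)^2
= 256 + 100 + 144
= 500


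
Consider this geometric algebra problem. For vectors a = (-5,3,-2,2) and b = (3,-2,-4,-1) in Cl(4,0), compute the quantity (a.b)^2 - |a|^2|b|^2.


a . b = (-5)*3 + 3*(-2) + (-2)*(-4) + 2*(-1)
= -15 + (-6) + 8 + (-2) = -15
|a|^2 = (-5)^2 + 3^2 + (-2)^2 + 2^2 = 42
|b|^2 = 3^2 + (-2)^2 + (-4)^2 + (-1)^2 = 30
(a.b)^2 = (-15)^2 = 225
|a|^2 * |b|^2 = 42 * 30 = 1260
Result = 225 - 1260 = -1035


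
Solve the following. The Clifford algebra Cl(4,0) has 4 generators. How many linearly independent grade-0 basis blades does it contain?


Number of grade-k basis blades in Cl(p,q) with n = p + q is C(n, k).
n = 4 + 0 = 4
C(4, 0) = 4! / (0! * 4!)
= 24 / (1 * 24)
= 1


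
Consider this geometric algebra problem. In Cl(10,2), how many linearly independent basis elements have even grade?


Even subalgebra dimension = 2^(n-1)
n = 10 + 2 = 12
2^(12 - 1) = 2^11 = 2048
Verification: sum of C(12,k) for even k = 1 + 66 + 495 + 924 + 495 + 66 + 1 = 2048
Result = 2048


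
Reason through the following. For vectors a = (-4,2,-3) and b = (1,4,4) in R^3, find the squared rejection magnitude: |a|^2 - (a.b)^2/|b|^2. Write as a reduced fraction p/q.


|a|^2 = (-4)^2 + 2^2 + (-3)^2 = 29
|b|^2 = 1^2 + 4^2 + 4^2 = 33
a . b = (-4)*1 + 2*4 + (-3)*4 = -8
(a.b)^2 = (-8)^2 = 64
|rej|^2 = 29 - 64/33
= (957 - 64)/33
= 893/33
In lowest terms: 893/33


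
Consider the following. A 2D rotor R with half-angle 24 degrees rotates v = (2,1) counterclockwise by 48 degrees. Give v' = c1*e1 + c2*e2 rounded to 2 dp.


Rotor R = cos(24deg) - sin(24deg)*e12
Rotation angle theta = 2 * 24 = 48 degrees
v' = R*v*~R rotates v by theta.
cos(48deg) = 0.6691, sin(48deg) = 0.7431
v'_1 = 2*cos(48deg) - 1*sin(48deg)
= 2*0.6691 - 1*0.7431
= 0.60
v'_2 = 2*sin(48deg) + 1*cos(48deg)
= 2*0.7431 + 1*0.6691
= 2.16
v' = 0.60*e1 + 2.16*e2


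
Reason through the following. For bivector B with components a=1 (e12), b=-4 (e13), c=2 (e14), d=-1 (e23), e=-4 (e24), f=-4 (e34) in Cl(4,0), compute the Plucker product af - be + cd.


Plucker relation: af - be + cd
a*f = 1*(-4) = -4
b*e = (-4)*(-4) = 16
c*d = 2*(-1) = -2
af - be + cd = -4 - 16 + (-2)
= -22


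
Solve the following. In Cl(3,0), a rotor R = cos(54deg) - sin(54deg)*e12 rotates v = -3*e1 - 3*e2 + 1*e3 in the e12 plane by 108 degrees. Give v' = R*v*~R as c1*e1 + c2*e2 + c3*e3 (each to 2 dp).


Rotor R = cos(54deg) - sin(54deg)*e12
Rotation angle theta = 2 * 54 = 108 degrees in the e12 plane (e1 -> e2).
The component perpendicular to the plane (e3) is invariant: v'_3 = v3 = 1.00
cos(108deg) = -0.3090, sin(108deg) = 0.9511
v'_1 = v1*cos(theta) - v2*sin(theta) = -3*(-0.3090) - (-3)*0.9511 = 3.78
v'_2 = v1*sin(theta) + v2*cos(theta) = -3*0.9511 + (-3)*(-0.3090) = -1.93
v' = 3.78*e1 - 1.93*e2 + 1.00*e3


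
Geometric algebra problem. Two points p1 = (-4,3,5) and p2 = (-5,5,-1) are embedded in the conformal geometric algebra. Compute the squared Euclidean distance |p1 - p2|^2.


p1 - p2 = (1, -2, 6)
|p1 - p2|^2 = 1^2 + (-2)^2 + 6^2
= 1 + 4 + 36
= 41


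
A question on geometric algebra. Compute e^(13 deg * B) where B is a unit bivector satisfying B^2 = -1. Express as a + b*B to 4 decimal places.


For a unit bivector B with B^2 = -1, the exponential series gives
e^(theta*B) = cos(theta) + sin(theta)*B (the GA analogue of Euler's formula).
theta = 13 degrees = 0.226893 rad
cos(13 deg) = 0.9744
sin(13 deg) = 0.2250
exp(theta*B) = 0.9744 + 0.2250*B


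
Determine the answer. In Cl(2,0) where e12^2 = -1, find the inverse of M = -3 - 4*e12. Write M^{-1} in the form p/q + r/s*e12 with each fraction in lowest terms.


M = -3 - 4*e12, where e12^2 = -1.
Since M commutes with its reverse ~M = a - b*e12, M * ~M = a^2 - b^2*e12^2 = a^2 + b^2.
So M^{-1} = ~M / (a^2 + b^2) = (a - b*e12)/(a^2 + b^2).
a^2 + b^2 = 9 + 16 = 25
Scalar part = -3/25 = -3/25
Bivector coeff = 4/25 = 4/25
M^{-1} = -3/25 + 4/25*e12


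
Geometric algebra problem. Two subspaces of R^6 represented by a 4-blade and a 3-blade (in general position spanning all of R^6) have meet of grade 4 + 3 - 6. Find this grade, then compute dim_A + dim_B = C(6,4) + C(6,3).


Meet grade = grade(A) + grade(B) - n
= 4 + 3 - 6 = 1
C(6,4) = 15
C(6,3) = 20
dim_A + dim_B = 15 + 20 = 35


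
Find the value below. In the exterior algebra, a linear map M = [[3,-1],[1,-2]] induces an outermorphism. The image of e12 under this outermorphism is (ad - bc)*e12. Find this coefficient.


The outermorphism of a linear map f sends e1^e2 to f(e1)^f(e2).
f(e1) = 3*e1 + 1*e2
f(e2) = -1*e1 - 2*e2
f(e1) ^ f(e2) = (3*e1 + 1*e2) ^ (-1*e1 - 2*e2)
= 3*(-2)*e12 + 1*(-1)*e21
= (-6 - (-1))*e12
= -5*e12
Coefficient = -5


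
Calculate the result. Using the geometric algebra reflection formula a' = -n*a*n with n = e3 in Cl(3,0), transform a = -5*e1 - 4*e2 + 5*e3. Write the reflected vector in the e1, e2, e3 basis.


Reflection formula: a' = -n*a*n, with n = e3 (unit vector, n^2 = 1).
For reflection through hyperplane perp to e3:
The component along e3 flips sign, others stay.
a = (-5, -4, 5)
a' = (-5, -4, -5)
a' = -5*e1 - 4*e2 - 5*e3


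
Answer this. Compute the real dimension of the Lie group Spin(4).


Spin(n) double-covers SO(n); both have Lie algebra so(n) of dimension n(n-1)/2.
n = 4
n(n-1) = 4 * 3 = 12
dim Spin(4) = 12/2 = 6


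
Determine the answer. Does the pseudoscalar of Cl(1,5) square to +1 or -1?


The pseudoscalar I = e1...e_n (product of all n generators) of Cl(p,q) satisfies I^2 = (-1)^(q + n(n-1)/2).
p = 1, q = 5, n = p + q = 6
n(n-1)/2 = 6 * 5 / 2 = 15
Exponent = q + n(n-1)/2 = 5 + 15 = 20
I^2 = (-1)^20 = +1


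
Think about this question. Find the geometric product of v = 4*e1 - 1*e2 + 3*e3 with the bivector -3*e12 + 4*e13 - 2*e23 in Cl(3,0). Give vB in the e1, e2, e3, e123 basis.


vB has grade-1 (vector) and grade-3 (trivector) parts: vB = (v _| B) + (v ^ B).
Vector part <vB>_1:
  e1: -v2*b12 - v3*b13 = -(-1)*(-3) - (3)*(4) = -15
  e2: v1*b12 - v3*b23 = (4)*(-3) - (3)*(-2) = -6
  e3: v1*b13 + v2*b23 = (4)*(4) + (-1)*(-2) = 18
Trivector part <vB>_3:
  e123: v1*b23 - v2*b13 + v3*b12 = (4)*(-2) - (-1)*(4) + (3)*(-3) = -13
vB = -15*e1 - 6*e2 + 18*e3 - 13*e123


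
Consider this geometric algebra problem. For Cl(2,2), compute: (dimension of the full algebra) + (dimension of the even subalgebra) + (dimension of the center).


n = 2 + 2 = 4
Total dim = 2^4 = 16
Even subalgebra dim = 2^3 = 8
n is even, so center dim = 1
Sum = 16 + 8 + 1 = 25


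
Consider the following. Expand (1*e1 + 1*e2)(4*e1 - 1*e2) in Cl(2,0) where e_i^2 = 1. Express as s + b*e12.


Expand: (1*e1 + 1*e2)(4*e1 - 1*e2)
= 1*4*e1e1 + 1*(-1)*e1e2 + 1*4*e2e1 + 1*(-1)*e2e2
Using e1^2 = e2^2 = 1, e2e1 = -e1e2:
Scalar part s = 1*4 + 1*(-1) = 4 + (-1) = 3
Bivector part b = 1*(-1) - 1*4 = -1 - 4 = -5
uv = 3 - 5*e12


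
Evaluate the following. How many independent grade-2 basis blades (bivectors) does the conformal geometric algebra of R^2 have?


The conformal model of R^2 uses Cl(3,1) with m = 2 + 2 = 4 generators.
Number of grade-2 blades = C(m, 2) = C(4, 2)
= 4*3/2 = 6


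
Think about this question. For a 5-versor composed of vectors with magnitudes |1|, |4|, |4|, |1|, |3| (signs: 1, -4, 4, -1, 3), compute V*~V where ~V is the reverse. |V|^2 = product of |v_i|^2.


Each vector v_i has |v_i|^2 = s_i^2
Squared scales: 1^2 = 1, (-4)^2 = 16, 4^2 = 16, (-1)^2 = 1, 3^2 = 9
|V|^2 = 1 * 16 * 16 * 1 * 9
= 2304
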